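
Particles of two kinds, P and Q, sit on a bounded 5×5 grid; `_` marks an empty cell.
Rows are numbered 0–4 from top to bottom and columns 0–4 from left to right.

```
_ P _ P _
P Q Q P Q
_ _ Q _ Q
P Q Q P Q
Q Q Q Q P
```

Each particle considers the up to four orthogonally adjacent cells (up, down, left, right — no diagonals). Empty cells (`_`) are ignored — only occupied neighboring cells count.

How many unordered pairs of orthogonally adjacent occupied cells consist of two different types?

11

Scan each occupied cell's neighbors to the right and below so each pair is counted once.
Row 0: P(0,1)–Q(1,1)≠ P(0,3)–P(1,3)=  → 1/2 unlike.
Row 1: P(1,0)–Q(1,1)≠ Q(1,1)–Q(1,2)= Q(1,2)–P(1,3)≠ Q(1,2)–Q(2,2)= P(1,3)–Q(1,4)≠ Q(1,4)–Q(2,4)=  → 3/6 unlike.
Row 2: Q(2,2)–Q(3,2)= Q(2,4)–Q(3,4)=  → 0/2 unlike.
Row 3: P(3,0)–Q(3,1)≠ P(3,0)–Q(4,0)≠ Q(3,1)–Q(3,2)= Q(3,1)–Q(4,1)= Q(3,2)–P(3,3)≠ Q(3,2)–Q(4,2)= P(3,3)–Q(3,4)≠ P(3,3)–Q(4,3)≠ Q(3,4)–P(4,4)≠  → 6/9 unlike.
Row 4: Q(4,0)–Q(4,1)= Q(4,1)–Q(4,2)= Q(4,2)–Q(4,3)= Q(4,3)–P(4,4)≠  → 1/4 unlike.
Total adjacent occupied pairs: 23; unlike-type pairs: 11.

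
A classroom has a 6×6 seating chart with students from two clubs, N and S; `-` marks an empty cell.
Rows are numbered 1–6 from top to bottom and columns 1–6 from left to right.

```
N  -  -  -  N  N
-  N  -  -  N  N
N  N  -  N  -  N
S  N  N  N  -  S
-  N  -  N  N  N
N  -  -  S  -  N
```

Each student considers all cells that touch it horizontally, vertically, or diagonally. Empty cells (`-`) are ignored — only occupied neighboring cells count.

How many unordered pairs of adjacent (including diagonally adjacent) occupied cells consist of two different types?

9

Scan each occupied cell's neighbors to the right and below (and the two forward diagonals) so each pair is counted once.
Row 1: N(1,1)–N(2,2)= N(1,5)–N(1,6)= N(1,5)–N(2,5)= N(1,5)–N(2,6)= N(1,6)–N(2,6)= N(1,6)–N(2,5)=  → 0/6 unlike.
Row 2: N(2,2)–N(3,2)= N(2,2)–N(3,1)= N(2,5)–N(2,6)= N(2,5)–N(3,6)= N(2,5)–N(3,4)= N(2,6)–N(3,6)=  → 0/6 unlike.
Row 3: N(3,1)–N(3,2)= N(3,1)–S(4,1)≠ N(3,1)–N(4,2)= N(3,2)–N(4,2)= N(3,2)–N(4,3)= N(3,2)–S(4,1)≠ N(3,4)–N(4,4)= N(3,4)–N(4,3)= N(3,6)–S(4,6)≠  → 3/9 unlike.
Row 4: S(4,1)–N(4,2)≠ S(4,1)–N(5,2)≠ N(4,2)–N(4,3)= N(4,2)–N(5,2)= N(4,3)–N(4,4)= N(4,3)–N(5,4)= N(4,3)–N(5,2)= N(4,4)–N(5,4)= N(4,4)–N(5,5)= S(4,6)–N(5,6)≠ S(4,6)–N(5,5)≠  → 4/11 unlike.
Row 5: N(5,2)–N(6,1)= N(5,4)–N(5,5)= N(5,4)–S(6,4)≠ N(5,5)–N(5,6)= N(5,5)–N(6,6)= N(5,5)–S(6,4)≠ N(5,6)–N(6,6)=  → 2/7 unlike.
Total adjacent occupied pairs: 39; unlike-type pairs: 9.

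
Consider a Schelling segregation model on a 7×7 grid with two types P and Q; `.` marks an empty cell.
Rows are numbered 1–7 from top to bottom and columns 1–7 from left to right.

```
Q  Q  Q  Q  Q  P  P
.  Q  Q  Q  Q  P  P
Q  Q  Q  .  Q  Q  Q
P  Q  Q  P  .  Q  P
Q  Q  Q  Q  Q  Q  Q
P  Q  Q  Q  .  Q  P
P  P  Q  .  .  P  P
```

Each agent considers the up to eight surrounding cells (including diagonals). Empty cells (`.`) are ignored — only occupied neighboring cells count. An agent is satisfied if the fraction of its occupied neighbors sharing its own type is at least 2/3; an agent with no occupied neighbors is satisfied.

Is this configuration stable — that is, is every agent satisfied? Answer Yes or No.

(1,1)Q 2/2 ok
(1,2)Q 4/4 ok
(1,3)Q 5/5 ok
(1,4)Q 5/5 ok
(1,5)Q 3/5 unhappy
(1,6)P 3/5 unhappy
(1,7)P 3/3 ok
(2,2)Q 7/7 ok
(2,3)Q 7/7 ok
(2,4)Q 7/7 ok
(2,5)Q 5/7 ok
(2,6)P 3/8 unhappy
(2,7)P 3/5 unhappy
(3,1)Q 3/4 ok
(3,2)Q 6/7 ok
(3,3)Q 6/7 ok
(3,5)Q 4/6 ok
(3,6)Q 4/7 unhappy
(3,7)Q 2/5 unhappy
(4,1)P 0/5 unhappy
(4,2)Q 7/8 ok
(4,3)Q 6/7 ok
(4,4)P 0/6 unhappy
(4,6)Q 6/7 ok
(4,7)P 0/5 unhappy
(5,1)Q 3/5 unhappy
(5,2)Q 6/8 ok
(5,3)Q 7/8 ok
(5,4)Q 5/6 ok
(5,5)Q 5/6 ok
(5,6)Q 4/6 ok
(5,7)Q 3/5 unhappy
(6,1)P 2/5 unhappy
(6,2)Q 5/8 unhappy
(6,3)Q 6/7 ok
(6,4)Q 5/5 ok
(6,6)Q 3/6 unhappy
(6,7)P 2/5 unhappy
(7,1)P 2/3 ok
(7,2)P 2/5 unhappy
(7,3)Q 3/4 ok
(7,6)P 2/3 ok
(7,7)P 2/3 ok
For instance (1,5) has only 3/5 same-type neighbors, below 2/3.

No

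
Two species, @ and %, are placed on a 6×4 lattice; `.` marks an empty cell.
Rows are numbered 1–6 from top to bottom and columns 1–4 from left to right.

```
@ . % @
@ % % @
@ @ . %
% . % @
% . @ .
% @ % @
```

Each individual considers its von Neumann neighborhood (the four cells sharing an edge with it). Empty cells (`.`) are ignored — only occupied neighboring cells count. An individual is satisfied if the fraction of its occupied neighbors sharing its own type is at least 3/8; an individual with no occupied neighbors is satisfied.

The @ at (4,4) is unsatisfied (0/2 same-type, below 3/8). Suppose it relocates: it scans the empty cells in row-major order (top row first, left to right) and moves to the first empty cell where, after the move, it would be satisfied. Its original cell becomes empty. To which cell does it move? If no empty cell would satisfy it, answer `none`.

(5,2)

Vacating (4,4). Empty cells in order:
  (1,2): 1/3 same-type → still unsatisfied.
  (3,3): 1/4 same-type → still unsatisfied.
  (4,2): 1/3 same-type → still unsatisfied.
  (5,2): 2/3 same-type → satisfied — stop here.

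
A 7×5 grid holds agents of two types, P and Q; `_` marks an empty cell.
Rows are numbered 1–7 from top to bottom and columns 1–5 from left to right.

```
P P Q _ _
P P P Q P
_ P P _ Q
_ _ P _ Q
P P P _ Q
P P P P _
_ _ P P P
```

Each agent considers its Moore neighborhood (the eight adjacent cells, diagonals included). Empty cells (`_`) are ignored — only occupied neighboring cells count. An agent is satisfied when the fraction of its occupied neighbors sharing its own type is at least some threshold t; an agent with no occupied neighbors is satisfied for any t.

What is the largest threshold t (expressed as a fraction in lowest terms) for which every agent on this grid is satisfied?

(1,1)P 3/3
(1,2)P 4/5
(1,3)Q 1/4
(2,1)P 4/4
(2,2)P 6/7
(2,3)P 4/6
(2,4)Q 2/5
(2,5)P 0/2
(3,2)P 5/5
(3,3)P 4/5
(3,5)Q 2/3
(4,3)P 4/4
(4,5)Q 2/2
(5,1)P 3/3
(5,2)P 6/6
(5,3)P 5/5
(5,5)Q 1/2
(6,1)P 3/3
(6,2)P 6/6
(6,3)P 6/6
(6,4)P 5/6
(7,3)P 4/4
(7,4)P 4/4
(7,5)P 2/2
The smallest same-type fraction is 0/2 at (2,5), which reduces to 0/1. Any threshold above that leaves this agent unsatisfied.

0/1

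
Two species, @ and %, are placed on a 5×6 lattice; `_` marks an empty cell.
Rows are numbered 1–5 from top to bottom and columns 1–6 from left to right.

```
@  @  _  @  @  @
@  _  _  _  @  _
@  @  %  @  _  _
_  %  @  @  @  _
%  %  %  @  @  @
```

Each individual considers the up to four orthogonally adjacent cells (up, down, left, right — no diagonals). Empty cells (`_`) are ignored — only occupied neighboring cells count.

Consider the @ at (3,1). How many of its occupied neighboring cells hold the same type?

2

Occupied neighbors of (3,1): (2,1)=@, (3,2)=@.
Same type (@): 2 of 2.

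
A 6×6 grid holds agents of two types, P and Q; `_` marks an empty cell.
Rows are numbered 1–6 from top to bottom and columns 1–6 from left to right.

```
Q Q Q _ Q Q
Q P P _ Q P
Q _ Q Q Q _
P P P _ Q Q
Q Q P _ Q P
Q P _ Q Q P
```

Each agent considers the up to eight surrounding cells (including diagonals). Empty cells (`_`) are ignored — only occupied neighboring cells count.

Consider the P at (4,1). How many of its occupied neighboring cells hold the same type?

1

Occupied neighbors of (4,1): (3,1)=Q, (4,2)=P, (5,1)=Q, (5,2)=Q.
Same type (P): 1 of 4.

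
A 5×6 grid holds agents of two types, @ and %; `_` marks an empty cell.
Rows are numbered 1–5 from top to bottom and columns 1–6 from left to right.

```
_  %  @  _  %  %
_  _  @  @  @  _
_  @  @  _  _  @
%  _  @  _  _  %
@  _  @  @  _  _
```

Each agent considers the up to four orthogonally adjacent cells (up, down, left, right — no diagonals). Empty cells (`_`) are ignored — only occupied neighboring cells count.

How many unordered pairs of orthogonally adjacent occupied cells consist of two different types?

Scan each occupied cell's neighbors to the right and below so each pair is counted once.
Row 1: %(1,2)–@(1,3)≠ @(1,3)–@(2,3)= %(1,5)–%(1,6)= %(1,5)–@(2,5)≠  → 2/4 unlike.
Row 2: @(2,3)–@(2,4)= @(2,3)–@(3,3)= @(2,4)–@(2,5)=  → 0/3 unlike.
Row 3: @(3,2)–@(3,3)= @(3,3)–@(4,3)= @(3,6)–%(4,6)≠  → 1/3 unlike.
Row 4: %(4,1)–@(5,1)≠ @(4,3)–@(5,3)=  → 1/2 unlike.
Row 5: @(5,3)–@(5,4)=  → 0/1 unlike.
Total adjacent occupied pairs: 13; unlike-type pairs: 4.

4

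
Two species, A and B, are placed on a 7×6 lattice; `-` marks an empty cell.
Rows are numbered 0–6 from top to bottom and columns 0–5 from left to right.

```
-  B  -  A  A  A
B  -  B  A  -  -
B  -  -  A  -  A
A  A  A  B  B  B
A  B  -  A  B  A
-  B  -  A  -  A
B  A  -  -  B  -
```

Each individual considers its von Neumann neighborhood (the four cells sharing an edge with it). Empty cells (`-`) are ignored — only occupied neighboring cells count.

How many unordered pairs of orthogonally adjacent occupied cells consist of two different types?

Scan each occupied cell's neighbors to the right and below so each pair is counted once.
Row 0: A(0,3)–A(0,4)= A(0,3)–A(1,3)= A(0,4)–A(0,5)=  → 0/3 unlike.
Row 1: B(1,0)–B(2,0)= B(1,2)–A(1,3)≠ A(1,3)–A(2,3)=  → 1/3 unlike.
Row 2: B(2,0)–A(3,0)≠ A(2,3)–B(3,3)≠ A(2,5)–B(3,5)≠  → 3/3 unlike.
Row 3: A(3,0)–A(3,1)= A(3,0)–A(4,0)= A(3,1)–A(3,2)= A(3,1)–B(4,1)≠ A(3,2)–B(3,3)≠ B(3,3)–B(3,4)= B(3,3)–A(4,3)≠ B(3,4)–B(3,5)= B(3,4)–B(4,4)= B(3,5)–A(4,5)≠  → 4/10 unlike.
Row 4: A(4,0)–B(4,1)≠ B(4,1)–B(5,1)= A(4,3)–B(4,4)≠ A(4,3)–A(5,3)= B(4,4)–A(4,5)≠ A(4,5)–A(5,5)=  → 3/6 unlike.
Row 5: B(5,1)–A(6,1)≠  → 1/1 unlike.
Row 6: B(6,0)–A(6,1)≠  → 1/1 unlike.
Total adjacent occupied pairs: 27; unlike-type pairs: 13.

13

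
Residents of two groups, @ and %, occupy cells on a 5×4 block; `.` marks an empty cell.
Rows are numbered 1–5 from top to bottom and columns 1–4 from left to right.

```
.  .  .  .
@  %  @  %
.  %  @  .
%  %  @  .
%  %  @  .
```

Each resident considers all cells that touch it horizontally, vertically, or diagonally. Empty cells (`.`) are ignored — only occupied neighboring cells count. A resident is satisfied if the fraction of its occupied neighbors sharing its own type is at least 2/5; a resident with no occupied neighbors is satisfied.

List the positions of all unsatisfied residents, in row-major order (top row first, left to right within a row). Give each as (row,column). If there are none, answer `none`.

(2,1), (2,2), (2,3), (2,4), (3,3), (5,3)

Row 2: (2,1)@ 0/2 not · (2,2)% 1/4 not · (2,3)@ 1/4 not · (2,4)% 0/2 not
Row 3: (3,2)% 3/7 satisfied · (3,3)@ 2/6 not
Row 4: (4,1)% 4/4 satisfied · (4,2)% 4/7 satisfied · (4,3)@ 2/5 satisfied
Row 5: (5,1)% 3/3 satisfied · (5,2)% 3/5 satisfied · (5,3)@ 1/3 not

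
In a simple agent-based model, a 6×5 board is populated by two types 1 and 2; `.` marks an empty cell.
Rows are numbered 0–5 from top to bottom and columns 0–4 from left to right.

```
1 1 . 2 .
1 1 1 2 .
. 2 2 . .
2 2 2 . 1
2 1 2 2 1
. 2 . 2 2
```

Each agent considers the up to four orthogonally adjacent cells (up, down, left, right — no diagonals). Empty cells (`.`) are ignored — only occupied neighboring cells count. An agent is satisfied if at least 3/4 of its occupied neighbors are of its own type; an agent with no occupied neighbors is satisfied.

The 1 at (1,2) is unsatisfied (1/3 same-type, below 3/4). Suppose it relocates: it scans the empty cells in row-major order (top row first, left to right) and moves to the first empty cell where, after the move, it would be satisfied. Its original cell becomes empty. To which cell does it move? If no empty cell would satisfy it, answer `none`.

Vacating (1,2). Empty cells in order:
  (0,2): 1/2 same-type → still unsatisfied.
  (0,4): 0/1 same-type → still unsatisfied.
  (1,4): 0/1 same-type → still unsatisfied.
  (2,0): 1/3 same-type → still unsatisfied.
  (2,3): 0/2 same-type → still unsatisfied.
  (2,4): 1/1 same-type → satisfied — stop here.

(2,4)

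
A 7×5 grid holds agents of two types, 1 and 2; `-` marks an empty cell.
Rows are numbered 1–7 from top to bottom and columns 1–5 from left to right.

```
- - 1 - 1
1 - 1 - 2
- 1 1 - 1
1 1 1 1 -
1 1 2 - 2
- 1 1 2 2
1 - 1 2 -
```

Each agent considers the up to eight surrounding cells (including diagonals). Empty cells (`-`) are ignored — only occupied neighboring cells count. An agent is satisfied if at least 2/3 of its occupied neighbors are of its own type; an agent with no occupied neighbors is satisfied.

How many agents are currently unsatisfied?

8

Row 1: (1,3)1 1/1 ok · (1,5)1 0/1 unhappy
Row 2: (2,1)1 1/1 ok · (2,3)1 3/3 ok · (2,5)2 0/2 unhappy
Row 3: (3,2)1 6/6 ok · (3,3)1 5/5 ok · (3,5)1 1/2 unhappy
Row 4: (4,1)1 4/4 ok · (4,2)1 6/7 ok · (4,3)1 5/6 ok · (4,4)1 3/5 unhappy
Row 5: (5,1)1 4/4 ok · (5,2)1 6/7 ok · (5,3)2 1/7 unhappy · (5,5)2 2/3 ok
Row 6: (6,2)1 5/6 ok · (6,3)1 3/6 unhappy · (6,4)2 4/6 ok · (6,5)2 3/3 ok
Row 7: (7,1)1 1/1 ok · (7,3)1 2/4 unhappy · (7,4)2 2/4 unhappy
Unsatisfied: (1,5), (2,5), (3,5), (4,4), (5,3), (6,3), (7,3), (7,4) — 8 in total.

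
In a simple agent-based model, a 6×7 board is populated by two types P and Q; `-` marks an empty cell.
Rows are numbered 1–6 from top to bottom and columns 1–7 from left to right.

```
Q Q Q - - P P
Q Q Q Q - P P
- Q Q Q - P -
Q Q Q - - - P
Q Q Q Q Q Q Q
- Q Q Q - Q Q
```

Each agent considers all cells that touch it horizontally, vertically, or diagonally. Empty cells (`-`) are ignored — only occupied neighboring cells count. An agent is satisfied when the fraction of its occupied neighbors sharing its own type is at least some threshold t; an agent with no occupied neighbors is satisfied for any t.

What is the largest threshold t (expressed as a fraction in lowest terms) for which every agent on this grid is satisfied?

1/3

Row 1: (1,1)Q 3/3 · (1,2)Q 5/5 · (1,3)Q 4/4 · (1,6)P 3/3 · (1,7)P 3/3
Row 2: (2,1)Q 4/4 · (2,2)Q 7/7 · (2,3)Q 7/7 · (2,4)Q 4/4 · (2,6)P 4/4 · (2,7)P 4/4
Row 3: (3,2)Q 7/7 · (3,3)Q 7/7 · (3,4)Q 4/4 · (3,6)P 3/3
Row 4: (4,1)Q 4/4 · (4,2)Q 7/7 · (4,3)Q 7/7 · (4,7)P 1/3
Row 5: (5,1)Q 4/4 · (5,2)Q 7/7 · (5,3)Q 7/7 · (5,4)Q 5/5 · (5,5)Q 4/4 · (5,6)Q 4/5 · (5,7)Q 3/4
Row 6: (6,2)Q 4/4 · (6,3)Q 5/5 · (6,4)Q 4/4 · (6,6)Q 4/4 · (6,7)Q 3/3
The smallest same-type fraction is 1/3 at (4,7), which reduces to 1/3. Any threshold above that leaves this agent unsatisfied.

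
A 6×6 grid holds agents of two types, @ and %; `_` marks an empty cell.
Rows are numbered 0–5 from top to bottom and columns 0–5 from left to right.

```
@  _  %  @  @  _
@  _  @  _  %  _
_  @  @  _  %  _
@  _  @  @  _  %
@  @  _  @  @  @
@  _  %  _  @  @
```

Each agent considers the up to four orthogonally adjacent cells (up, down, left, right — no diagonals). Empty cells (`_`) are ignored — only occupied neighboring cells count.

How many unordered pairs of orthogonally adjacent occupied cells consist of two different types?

4

Scan each occupied cell's neighbors to the right and below so each pair is counted once.
From row 0: 3 unlike of 5 pairs (running 3/5).
From row 1: 0 unlike of 2 pairs (running 3/7).
From row 2: 0 unlike of 2 pairs (running 3/9).
From row 3: 1 unlike of 4 pairs (running 4/13).
From row 4: 0 unlike of 6 pairs (running 4/19).
From row 5: 0 unlike of 1 pairs (running 4/20).
Total adjacent occupied pairs: 20; unlike-type pairs: 4.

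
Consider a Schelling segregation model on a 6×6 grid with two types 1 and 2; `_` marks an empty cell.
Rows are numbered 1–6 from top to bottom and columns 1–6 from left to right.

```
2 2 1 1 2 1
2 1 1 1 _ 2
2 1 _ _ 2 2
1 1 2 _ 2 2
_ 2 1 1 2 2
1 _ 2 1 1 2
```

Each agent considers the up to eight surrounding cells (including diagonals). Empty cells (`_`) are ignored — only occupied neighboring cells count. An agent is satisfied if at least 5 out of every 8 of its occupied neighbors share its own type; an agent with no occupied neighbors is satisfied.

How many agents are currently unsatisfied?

19

Row 1: (1,1)2 2/3 satisfied · (1,2)2 2/5 not · (1,3)1 4/5 satisfied · (1,4)1 3/4 satisfied · (1,5)2 1/4 not · (1,6)1 0/2 not
Row 2: (2,1)2 3/5 not · (2,2)1 3/7 not · (2,3)1 5/6 satisfied · (2,4)1 3/5 not · (2,6)2 3/4 satisfied
Row 3: (3,1)2 1/5 not · (3,2)1 4/7 not · (3,5)2 4/5 satisfied · (3,6)2 4/4 satisfied
Row 4: (4,1)1 2/4 not · (4,2)1 3/6 not · (4,3)2 1/5 not · (4,5)2 5/6 satisfied · (4,6)2 5/5 satisfied
Row 5: (5,2)2 2/6 not · (5,3)1 3/6 not · (5,4)1 3/7 not · (5,5)2 4/7 not · (5,6)2 4/5 satisfied
Row 6: (6,1)1 0/1 not · (6,3)2 1/4 not · (6,4)1 3/5 not · (6,5)1 2/5 not · (6,6)2 2/3 satisfied
Unsatisfied: (1,2), (1,5), (1,6), (2,1), (2,2), (2,4), (3,1), (3,2), (4,1), (4,2), (4,3), (5,2), (5,3), (5,4), (5,5), (6,1), (6,3), (6,4), (6,5) — 19 in total.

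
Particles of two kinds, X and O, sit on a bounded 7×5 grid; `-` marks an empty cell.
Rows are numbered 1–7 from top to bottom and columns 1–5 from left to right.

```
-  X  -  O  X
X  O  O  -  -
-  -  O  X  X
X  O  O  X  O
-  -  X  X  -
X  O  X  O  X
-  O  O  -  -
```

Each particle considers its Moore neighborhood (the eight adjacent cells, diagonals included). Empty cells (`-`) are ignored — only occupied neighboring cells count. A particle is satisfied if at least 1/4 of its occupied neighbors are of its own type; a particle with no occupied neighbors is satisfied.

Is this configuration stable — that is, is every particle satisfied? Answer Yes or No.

No

(1,2)X 1/3 ✓
(1,4)O 1/2 ✓
(1,5)X 0/1 ✗
(2,1)X 1/2 ✓
(2,2)O 2/4 ✓
(2,3)O 3/5 ✓
(3,3)O 4/6 ✓
(3,4)X 2/6 ✓
(3,5)X 2/3 ✓
(4,1)X 0/1 ✗
(4,2)O 2/4 ✓
(4,3)O 2/6 ✓
(4,4)X 4/7 ✓
(4,5)O 0/4 ✗
(5,3)X 3/7 ✓
(5,4)X 4/7 ✓
(6,1)X 0/2 ✗
(6,2)O 2/5 ✓
(6,3)X 2/6 ✓
(6,4)O 1/5 ✗
(6,5)X 1/2 ✓
(7,2)O 2/4 ✓
(7,3)O 3/4 ✓
For instance (1,5) has only 0/1 same-type neighbors, below 1/4.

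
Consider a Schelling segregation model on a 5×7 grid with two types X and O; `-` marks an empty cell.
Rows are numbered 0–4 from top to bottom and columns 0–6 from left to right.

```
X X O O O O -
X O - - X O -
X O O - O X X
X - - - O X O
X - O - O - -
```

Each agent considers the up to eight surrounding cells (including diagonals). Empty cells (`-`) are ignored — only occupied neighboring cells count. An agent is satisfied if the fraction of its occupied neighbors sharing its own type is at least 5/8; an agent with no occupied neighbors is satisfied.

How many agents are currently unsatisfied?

14

(0,0)X 2/3 ok
(0,1)X 2/4 unhappy
(0,2)O 2/3 ok
(0,3)O 2/3 ok
(0,4)O 3/4 ok
(0,5)O 2/3 ok
(1,0)X 3/5 unhappy
(1,1)O 3/7 unhappy
(1,4)X 1/6 unhappy
(1,5)O 3/6 unhappy
(2,0)X 2/4 unhappy
(2,1)O 2/5 unhappy
(2,2)O 2/2 ok
(2,4)O 2/5 unhappy
(2,5)X 3/7 unhappy
(2,6)X 2/4 unhappy
(3,0)X 2/3 ok
(3,4)O 2/4 unhappy
(3,5)X 2/6 unhappy
(3,6)O 0/3 unhappy
(4,0)X 1/1 ok
(4,2)O 0/0 ok
(4,4)O 1/2 unhappy
Unsatisfied: (0,1), (1,0), (1,1), (1,4), (1,5), (2,0), (2,1), (2,4), (2,5), (2,6), (3,4), (3,5), (3,6), (4,4) — 14 in total.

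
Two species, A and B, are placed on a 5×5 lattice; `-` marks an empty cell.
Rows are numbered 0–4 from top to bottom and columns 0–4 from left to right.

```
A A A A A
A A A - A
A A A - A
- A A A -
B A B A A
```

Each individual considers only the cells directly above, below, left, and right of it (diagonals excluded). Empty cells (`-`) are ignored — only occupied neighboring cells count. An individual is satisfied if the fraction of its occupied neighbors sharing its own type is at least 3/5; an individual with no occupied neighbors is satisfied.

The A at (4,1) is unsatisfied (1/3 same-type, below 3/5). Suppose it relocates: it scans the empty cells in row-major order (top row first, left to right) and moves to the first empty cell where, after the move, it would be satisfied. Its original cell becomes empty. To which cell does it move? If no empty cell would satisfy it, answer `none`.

(1,3)

Vacating (4,1). Empty cells in order:
  (1,3): 3/3 same-type → satisfied — stop here.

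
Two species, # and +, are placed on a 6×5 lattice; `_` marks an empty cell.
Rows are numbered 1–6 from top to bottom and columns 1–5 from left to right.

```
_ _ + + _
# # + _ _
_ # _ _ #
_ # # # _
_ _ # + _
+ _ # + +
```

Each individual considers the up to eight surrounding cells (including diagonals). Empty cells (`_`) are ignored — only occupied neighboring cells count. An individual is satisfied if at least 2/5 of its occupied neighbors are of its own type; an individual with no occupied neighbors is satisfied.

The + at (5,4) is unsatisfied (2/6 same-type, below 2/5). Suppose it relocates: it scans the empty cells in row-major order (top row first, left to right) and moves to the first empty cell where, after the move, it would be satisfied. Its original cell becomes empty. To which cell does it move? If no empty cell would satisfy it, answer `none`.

Vacating (5,4). Empty cells in order:
  (1,1): 0/2 same-type → still unsatisfied.
  (1,2): 2/4 same-type → satisfied — stop here.

(1,2)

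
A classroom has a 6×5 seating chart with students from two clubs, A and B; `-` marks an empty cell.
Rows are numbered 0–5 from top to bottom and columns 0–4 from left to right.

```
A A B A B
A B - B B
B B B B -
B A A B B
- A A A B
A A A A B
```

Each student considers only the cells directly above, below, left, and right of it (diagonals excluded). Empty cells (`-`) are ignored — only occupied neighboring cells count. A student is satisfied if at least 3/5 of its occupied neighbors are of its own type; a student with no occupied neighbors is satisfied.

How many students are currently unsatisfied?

(0,0)A 2/2 ✓
(0,1)A 1/3 ✗
(0,2)B 0/2 ✗
(0,3)A 0/3 ✗
(0,4)B 1/2 ✗
(1,0)A 1/3 ✗
(1,1)B 1/3 ✗
(1,3)B 2/3 ✓
(1,4)B 2/2 ✓
(2,0)B 2/3 ✓
(2,1)B 3/4 ✓
(2,2)B 2/3 ✓
(2,3)B 3/3 ✓
(3,0)B 1/2 ✗
(3,1)A 2/4 ✗
(3,2)A 2/4 ✗
(3,3)B 2/4 ✗
(3,4)B 2/2 ✓
(4,1)A 3/3 ✓
(4,2)A 4/4 ✓
(4,3)A 2/4 ✗
(4,4)B 2/3 ✓
(5,0)A 1/1 ✓
(5,1)A 3/3 ✓
(5,2)A 3/3 ✓
(5,3)A 2/3 ✓
(5,4)B 1/2 ✗
Unsatisfied: (0,1), (0,2), (0,3), (0,4), (1,0), (1,1), (3,0), (3,1), (3,2), (3,3), (4,3), (5,4) — 12 in total.

12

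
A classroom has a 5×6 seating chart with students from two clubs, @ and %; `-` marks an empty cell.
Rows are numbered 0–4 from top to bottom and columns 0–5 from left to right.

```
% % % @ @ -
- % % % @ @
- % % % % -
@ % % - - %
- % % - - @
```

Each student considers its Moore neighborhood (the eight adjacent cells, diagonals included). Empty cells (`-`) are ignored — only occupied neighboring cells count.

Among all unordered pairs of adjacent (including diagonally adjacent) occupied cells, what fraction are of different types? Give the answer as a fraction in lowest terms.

6/25

Scan each occupied cell's neighbors to the right and below (and the two forward diagonals) so each pair is counted once.
From row 0: 4 unlike of 16 pairs (running 4/16).
From row 1: 4 unlike of 15 pairs (running 8/31).
From row 2: 1 unlike of 10 pairs (running 9/41).
From row 3: 3 unlike of 8 pairs (running 12/49).
From row 4: 0 unlike of 1 pairs (running 12/50).
Total adjacent occupied pairs: 50; unlike-type pairs: 12.
12/50 reduces to 6/25.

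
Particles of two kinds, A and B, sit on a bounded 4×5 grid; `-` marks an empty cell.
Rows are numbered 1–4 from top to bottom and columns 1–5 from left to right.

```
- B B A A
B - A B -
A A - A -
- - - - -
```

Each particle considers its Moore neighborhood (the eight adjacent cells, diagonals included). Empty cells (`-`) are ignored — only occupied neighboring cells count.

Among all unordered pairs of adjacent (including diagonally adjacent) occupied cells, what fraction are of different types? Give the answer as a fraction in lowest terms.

Scan each occupied cell's neighbors to the right and below (and the two forward diagonals) so each pair is counted once.
From row 1: 5 unlike of 10 pairs (running 5/10).
From row 2: 4 unlike of 6 pairs (running 9/16).
From row 3: 0 unlike of 1 pairs (running 9/17).
Total adjacent occupied pairs: 17; unlike-type pairs: 9.
9/17 is already in lowest terms.

9/17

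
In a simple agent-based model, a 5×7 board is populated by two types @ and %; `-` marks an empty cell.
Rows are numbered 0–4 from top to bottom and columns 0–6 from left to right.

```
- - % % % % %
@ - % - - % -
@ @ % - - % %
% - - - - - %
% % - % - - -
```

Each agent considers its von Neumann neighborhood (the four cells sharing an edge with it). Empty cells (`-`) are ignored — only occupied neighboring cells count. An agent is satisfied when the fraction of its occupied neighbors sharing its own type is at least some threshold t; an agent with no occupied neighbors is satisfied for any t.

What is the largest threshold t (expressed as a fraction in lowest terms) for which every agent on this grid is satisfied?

Row 0: (0,2)% 2/2 · (0,3)% 2/2 · (0,4)% 2/2 · (0,5)% 3/3 · (0,6)% 1/1
Row 1: (1,0)@ 1/1 · (1,2)% 2/2 · (1,5)% 2/2
Row 2: (2,0)@ 2/3 · (2,1)@ 1/2 · (2,2)% 1/2 · (2,5)% 2/2 · (2,6)% 2/2
Row 3: (3,0)% 1/2 · (3,6)% 1/1
Row 4: (4,0)% 2/2 · (4,1)% 1/1 · (4,3)% — no occupied neighbors
The smallest same-type fraction is 1/2 at (2,1), which reduces to 1/2. Any threshold above that leaves this agent unsatisfied.

1/2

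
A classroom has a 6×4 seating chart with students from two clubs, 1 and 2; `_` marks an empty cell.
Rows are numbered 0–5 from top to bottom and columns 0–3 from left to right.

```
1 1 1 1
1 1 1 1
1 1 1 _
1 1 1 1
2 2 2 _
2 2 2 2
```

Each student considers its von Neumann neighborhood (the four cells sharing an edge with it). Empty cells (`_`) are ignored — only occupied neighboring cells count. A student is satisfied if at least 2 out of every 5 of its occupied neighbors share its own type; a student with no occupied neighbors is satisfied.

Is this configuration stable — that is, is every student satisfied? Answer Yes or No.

Row 0: (0,0)1 2/2 satisfied · (0,1)1 3/3 satisfied · (0,2)1 3/3 satisfied · (0,3)1 2/2 satisfied
Row 1: (1,0)1 3/3 satisfied · (1,1)1 4/4 satisfied · (1,2)1 4/4 satisfied · (1,3)1 2/2 satisfied
Row 2: (2,0)1 3/3 satisfied · (2,1)1 4/4 satisfied · (2,2)1 3/3 satisfied
Row 3: (3,0)1 2/3 satisfied · (3,1)1 3/4 satisfied · (3,2)1 3/4 satisfied · (3,3)1 1/1 satisfied
Row 4: (4,0)2 2/3 satisfied · (4,1)2 3/4 satisfied · (4,2)2 2/3 satisfied
Row 5: (5,0)2 2/2 satisfied · (5,1)2 3/3 satisfied · (5,2)2 3/3 satisfied · (5,3)2 1/1 satisfied
All meet the threshold, so the configuration is stable.

Yes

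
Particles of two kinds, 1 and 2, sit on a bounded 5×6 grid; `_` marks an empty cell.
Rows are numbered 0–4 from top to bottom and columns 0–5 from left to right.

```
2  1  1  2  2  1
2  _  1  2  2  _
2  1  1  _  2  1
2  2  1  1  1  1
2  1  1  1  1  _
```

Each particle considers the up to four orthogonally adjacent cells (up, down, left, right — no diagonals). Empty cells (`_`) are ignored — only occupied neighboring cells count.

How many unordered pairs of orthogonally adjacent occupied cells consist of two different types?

11

Scan each occupied cell's neighbors to the right and below so each pair is counted once.
From row 0: 3 unlike of 9 pairs (running 3/9).
From row 1: 1 unlike of 5 pairs (running 4/14).
From row 2: 4 unlike of 8 pairs (running 8/22).
From row 3: 2 unlike of 10 pairs (running 10/32).
From row 4: 1 unlike of 4 pairs (running 11/36).
Total adjacent occupied pairs: 36; unlike-type pairs: 11.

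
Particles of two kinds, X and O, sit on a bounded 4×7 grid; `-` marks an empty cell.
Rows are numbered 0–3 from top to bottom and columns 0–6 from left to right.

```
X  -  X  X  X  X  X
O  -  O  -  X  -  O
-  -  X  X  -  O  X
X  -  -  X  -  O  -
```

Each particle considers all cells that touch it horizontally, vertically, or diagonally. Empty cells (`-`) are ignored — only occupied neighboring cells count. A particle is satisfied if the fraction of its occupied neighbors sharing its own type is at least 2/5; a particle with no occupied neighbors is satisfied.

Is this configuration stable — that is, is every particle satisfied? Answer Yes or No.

No

(0,0)X 0/1 unhappy
(0,2)X 1/2 ok
(0,3)X 3/4 ok
(0,4)X 3/3 ok
(0,5)X 3/4 ok
(0,6)X 1/2 ok
(1,0)O 0/1 unhappy
(1,2)O 0/4 unhappy
(1,4)X 4/5 ok
(1,6)O 1/4 unhappy
(2,2)X 2/3 ok
(2,3)X 3/4 ok
(2,5)O 2/4 ok
(2,6)X 0/3 unhappy
(3,0)X 0/0 ok
(3,3)X 2/2 ok
(3,5)O 1/2 ok
For instance (0,0) has only 0/1 same-type neighbors, below 2/5.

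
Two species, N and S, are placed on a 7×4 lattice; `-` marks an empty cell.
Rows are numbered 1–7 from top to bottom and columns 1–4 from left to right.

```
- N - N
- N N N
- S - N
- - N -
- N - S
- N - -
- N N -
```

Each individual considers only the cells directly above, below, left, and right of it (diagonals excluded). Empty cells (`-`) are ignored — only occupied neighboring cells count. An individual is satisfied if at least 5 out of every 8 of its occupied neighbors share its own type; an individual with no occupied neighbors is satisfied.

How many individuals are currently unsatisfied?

1

(1,2)N 1/1 satisfied
(1,4)N 1/1 satisfied
(2,2)N 2/3 satisfied
(2,3)N 2/2 satisfied
(2,4)N 3/3 satisfied
(3,2)S 0/1 not
(3,4)N 1/1 satisfied
(4,3)N 0/0 satisfied
(5,2)N 1/1 satisfied
(5,4)S 0/0 satisfied
(6,2)N 2/2 satisfied
(7,2)N 2/2 satisfied
(7,3)N 1/1 satisfied
Unsatisfied: (3,2) — 1 in total.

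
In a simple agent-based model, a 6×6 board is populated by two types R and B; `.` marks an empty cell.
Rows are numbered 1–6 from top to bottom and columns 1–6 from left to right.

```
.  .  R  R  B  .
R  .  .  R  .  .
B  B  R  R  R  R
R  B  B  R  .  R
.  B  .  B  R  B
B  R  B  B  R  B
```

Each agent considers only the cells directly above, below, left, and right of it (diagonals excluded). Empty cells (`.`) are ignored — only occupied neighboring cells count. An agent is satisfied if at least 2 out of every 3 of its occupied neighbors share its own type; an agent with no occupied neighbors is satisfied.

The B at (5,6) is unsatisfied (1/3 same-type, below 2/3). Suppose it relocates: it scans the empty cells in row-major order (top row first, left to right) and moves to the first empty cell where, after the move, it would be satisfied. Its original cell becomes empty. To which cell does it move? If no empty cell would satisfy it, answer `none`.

(1,6)

Vacating (5,6). Empty cells in order:
  (1,1): 0/1 same-type → still unsatisfied.
  (1,2): 0/1 same-type → still unsatisfied.
  (1,6): 1/1 same-type → satisfied — stop here.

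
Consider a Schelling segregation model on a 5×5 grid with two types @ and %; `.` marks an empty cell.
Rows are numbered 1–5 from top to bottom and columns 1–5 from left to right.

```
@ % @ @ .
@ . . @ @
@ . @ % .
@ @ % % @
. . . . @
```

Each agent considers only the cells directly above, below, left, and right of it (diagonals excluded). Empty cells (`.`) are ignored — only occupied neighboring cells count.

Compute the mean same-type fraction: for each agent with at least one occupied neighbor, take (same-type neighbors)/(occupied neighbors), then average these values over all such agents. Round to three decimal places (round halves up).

(1,1)@ 1/2
(1,2)% 0/2
(1,3)@ 1/2
(1,4)@ 2/2
(2,1)@ 2/2
(2,4)@ 2/3
(2,5)@ 1/1
(3,1)@ 2/2
(3,3)@ 0/2
(3,4)% 1/3
(4,1)@ 2/2
(4,2)@ 1/2
(4,3)% 1/3
(4,4)% 2/3
(4,5)@ 1/2
(5,5)@ 1/1
Sum over 16 agents: 1/2 + 0/2 + 1/2 + 2/2 + 2/2 + 2/3 + 1/1 + 2/2 + 0/2 + 1/3 + 2/2 + 1/2 + 1/3 + 2/3 + 1/2 + 1/1 = 10; mean = 10 ÷ 16 = 5/8 = 0.625 → 0.625.

0.625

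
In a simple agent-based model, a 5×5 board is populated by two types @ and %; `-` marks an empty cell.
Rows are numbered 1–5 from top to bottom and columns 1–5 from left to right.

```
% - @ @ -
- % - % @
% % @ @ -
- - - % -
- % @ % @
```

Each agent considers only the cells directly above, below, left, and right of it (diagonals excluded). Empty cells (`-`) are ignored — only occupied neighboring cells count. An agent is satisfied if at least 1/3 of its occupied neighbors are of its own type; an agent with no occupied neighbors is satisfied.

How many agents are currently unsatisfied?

5

(1,1)% 0/0 ✓
(1,3)@ 1/1 ✓
(1,4)@ 1/2 ✓
(2,2)% 1/1 ✓
(2,4)% 0/3 ✗
(2,5)@ 0/1 ✗
(3,1)% 1/1 ✓
(3,2)% 2/3 ✓
(3,3)@ 1/2 ✓
(3,4)@ 1/3 ✓
(4,4)% 1/2 ✓
(5,2)% 0/1 ✗
(5,3)@ 0/2 ✗
(5,4)% 1/3 ✓
(5,5)@ 0/1 ✗
Unsatisfied: (2,4), (2,5), (5,2), (5,3), (5,5) — 5 in total.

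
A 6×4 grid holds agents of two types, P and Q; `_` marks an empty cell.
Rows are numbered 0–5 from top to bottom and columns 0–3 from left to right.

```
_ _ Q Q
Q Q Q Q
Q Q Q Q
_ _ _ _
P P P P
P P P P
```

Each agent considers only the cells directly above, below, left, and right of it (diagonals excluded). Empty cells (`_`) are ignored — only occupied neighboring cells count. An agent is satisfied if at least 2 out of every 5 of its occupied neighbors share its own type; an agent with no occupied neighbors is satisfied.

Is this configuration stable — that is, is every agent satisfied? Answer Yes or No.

Yes

Row 0: (0,2)Q 2/2 satisfied · (0,3)Q 2/2 satisfied
Row 1: (1,0)Q 2/2 satisfied · (1,1)Q 3/3 satisfied · (1,2)Q 4/4 satisfied · (1,3)Q 3/3 satisfied
Row 2: (2,0)Q 2/2 satisfied · (2,1)Q 3/3 satisfied · (2,2)Q 3/3 satisfied · (2,3)Q 2/2 satisfied
Row 4: (4,0)P 2/2 satisfied · (4,1)P 3/3 satisfied · (4,2)P 3/3 satisfied · (4,3)P 2/2 satisfied
Row 5: (5,0)P 2/2 satisfied · (5,1)P 3/3 satisfied · (5,2)P 3/3 satisfied · (5,3)P 2/2 satisfied
All meet the threshold, so the configuration is stable.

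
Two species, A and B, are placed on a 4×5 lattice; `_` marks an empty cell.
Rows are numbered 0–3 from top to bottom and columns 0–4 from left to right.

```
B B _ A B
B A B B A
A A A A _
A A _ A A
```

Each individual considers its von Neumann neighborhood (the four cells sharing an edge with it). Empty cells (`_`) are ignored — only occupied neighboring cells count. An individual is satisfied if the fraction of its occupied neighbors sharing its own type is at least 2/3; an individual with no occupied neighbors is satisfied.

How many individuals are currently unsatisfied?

8

(0,0)B 2/2 ok
(0,1)B 1/2 unhappy
(0,3)A 0/2 unhappy
(0,4)B 0/2 unhappy
(1,0)B 1/3 unhappy
(1,1)A 1/4 unhappy
(1,2)B 1/3 unhappy
(1,3)B 1/4 unhappy
(1,4)A 0/2 unhappy
(2,0)A 2/3 ok
(2,1)A 4/4 ok
(2,2)A 2/3 ok
(2,3)A 2/3 ok
(3,0)A 2/2 ok
(3,1)A 2/2 ok
(3,3)A 2/2 ok
(3,4)A 1/1 ok
Unsatisfied: (0,1), (0,3), (0,4), (1,0), (1,1), (1,2), (1,3), (1,4) — 8 in total.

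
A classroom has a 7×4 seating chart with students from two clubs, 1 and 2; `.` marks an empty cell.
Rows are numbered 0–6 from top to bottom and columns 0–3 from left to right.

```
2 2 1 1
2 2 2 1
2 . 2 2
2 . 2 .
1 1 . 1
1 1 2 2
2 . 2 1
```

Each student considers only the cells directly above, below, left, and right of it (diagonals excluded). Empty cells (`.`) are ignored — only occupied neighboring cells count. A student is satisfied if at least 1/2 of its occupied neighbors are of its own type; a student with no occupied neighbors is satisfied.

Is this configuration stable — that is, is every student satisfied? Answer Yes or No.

No

(0,0)2 2/2 satisfied
(0,1)2 2/3 satisfied
(0,2)1 1/3 not
(0,3)1 2/2 satisfied
(1,0)2 3/3 satisfied
(1,1)2 3/3 satisfied
(1,2)2 2/4 satisfied
(1,3)1 1/3 not
(2,0)2 2/2 satisfied
(2,2)2 3/3 satisfied
(2,3)2 1/2 satisfied
(3,0)2 1/2 satisfied
(3,2)2 1/1 satisfied
(4,0)1 2/3 satisfied
(4,1)1 2/2 satisfied
(4,3)1 0/1 not
(5,0)1 2/3 satisfied
(5,1)1 2/3 satisfied
(5,2)2 2/3 satisfied
(5,3)2 1/3 not
(6,0)2 0/1 not
(6,2)2 1/2 satisfied
(6,3)1 0/2 not
For instance (0,2) has only 1/3 same-type neighbors, below 1/2.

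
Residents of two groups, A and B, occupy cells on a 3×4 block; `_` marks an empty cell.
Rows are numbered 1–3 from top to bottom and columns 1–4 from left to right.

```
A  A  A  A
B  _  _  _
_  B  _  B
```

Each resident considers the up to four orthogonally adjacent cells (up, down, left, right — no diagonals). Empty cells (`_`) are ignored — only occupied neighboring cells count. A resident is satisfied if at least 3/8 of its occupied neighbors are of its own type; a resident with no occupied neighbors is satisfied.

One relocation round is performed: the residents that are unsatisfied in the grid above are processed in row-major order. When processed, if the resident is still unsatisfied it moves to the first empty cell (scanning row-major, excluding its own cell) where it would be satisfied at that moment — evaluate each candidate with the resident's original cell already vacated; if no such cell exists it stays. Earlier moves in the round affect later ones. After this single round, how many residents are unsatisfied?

0

Initially unsatisfied (in order): (2,1).
  (2,1) → (2,2).
Resulting grid:
A A A A
_ B _ _
_ B _ B
All satisfied now.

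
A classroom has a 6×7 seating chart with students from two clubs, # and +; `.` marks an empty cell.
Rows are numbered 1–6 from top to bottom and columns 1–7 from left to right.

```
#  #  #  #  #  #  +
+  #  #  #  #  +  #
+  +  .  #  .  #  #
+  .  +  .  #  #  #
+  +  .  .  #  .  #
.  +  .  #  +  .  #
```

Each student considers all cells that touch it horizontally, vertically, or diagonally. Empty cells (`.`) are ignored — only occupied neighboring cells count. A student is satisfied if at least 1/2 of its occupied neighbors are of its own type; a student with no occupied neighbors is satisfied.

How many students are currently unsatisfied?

4

(1,1)# 2/3 ok
(1,2)# 4/5 ok
(1,3)# 5/5 ok
(1,4)# 5/5 ok
(1,5)# 4/5 ok
(1,6)# 3/5 ok
(1,7)+ 1/3 unhappy
(2,1)+ 2/5 unhappy
(2,2)# 4/7 ok
(2,3)# 6/7 ok
(2,4)# 6/6 ok
(2,5)# 6/7 ok
(2,6)+ 1/7 unhappy
(2,7)# 3/5 ok
(3,1)+ 3/4 ok
(3,2)+ 4/6 ok
(3,4)# 4/5 ok
(3,6)# 6/7 ok
(3,7)# 4/5 ok
(4,1)+ 4/4 ok
(4,3)+ 2/3 ok
(4,5)# 4/4 ok
(4,6)# 6/6 ok
(4,7)# 4/4 ok
(5,1)+ 3/3 ok
(5,2)+ 4/4 ok
(5,5)# 3/4 ok
(5,7)# 3/3 ok
(6,2)+ 2/2 ok
(6,4)# 1/2 ok
(6,5)+ 0/2 unhappy
(6,7)# 1/1 ok
Unsatisfied: (1,7), (2,1), (2,6), (6,5) — 4 in total.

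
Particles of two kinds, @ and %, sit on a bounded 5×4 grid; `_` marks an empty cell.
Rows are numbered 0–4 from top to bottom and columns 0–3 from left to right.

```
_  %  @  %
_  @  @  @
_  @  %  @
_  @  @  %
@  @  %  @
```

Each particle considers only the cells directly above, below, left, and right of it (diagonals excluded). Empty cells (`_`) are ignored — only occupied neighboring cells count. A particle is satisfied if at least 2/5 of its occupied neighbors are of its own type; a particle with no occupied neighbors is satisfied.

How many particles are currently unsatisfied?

9

Row 0: (0,1)% 0/2 ✗ · (0,2)@ 1/3 ✗ · (0,3)% 0/2 ✗
Row 1: (1,1)@ 2/3 ✓ · (1,2)@ 3/4 ✓ · (1,3)@ 2/3 ✓
Row 2: (2,1)@ 2/3 ✓ · (2,2)% 0/4 ✗ · (2,3)@ 1/3 ✗
Row 3: (3,1)@ 3/3 ✓ · (3,2)@ 1/4 ✗ · (3,3)% 0/3 ✗
Row 4: (4,0)@ 1/1 ✓ · (4,1)@ 2/3 ✓ · (4,2)% 0/3 ✗ · (4,3)@ 0/2 ✗
Unsatisfied: (0,1), (0,2), (0,3), (2,2), (2,3), (3,2), (3,3), (4,2), (4,3) — 9 in total.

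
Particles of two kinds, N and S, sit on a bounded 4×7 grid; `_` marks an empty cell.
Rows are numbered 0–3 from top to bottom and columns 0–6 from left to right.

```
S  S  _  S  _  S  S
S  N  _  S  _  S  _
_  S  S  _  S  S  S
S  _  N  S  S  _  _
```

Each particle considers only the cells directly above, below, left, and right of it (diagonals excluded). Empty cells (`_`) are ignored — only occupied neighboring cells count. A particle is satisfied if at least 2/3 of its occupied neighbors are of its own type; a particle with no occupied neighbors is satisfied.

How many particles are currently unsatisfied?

(0,0)S 2/2 ✓
(0,1)S 1/2 ✗
(0,3)S 1/1 ✓
(0,5)S 2/2 ✓
(0,6)S 1/1 ✓
(1,0)S 1/2 ✗
(1,1)N 0/3 ✗
(1,3)S 1/1 ✓
(1,5)S 2/2 ✓
(2,1)S 1/2 ✗
(2,2)S 1/2 ✗
(2,4)S 2/2 ✓
(2,5)S 3/3 ✓
(2,6)S 1/1 ✓
(3,0)S 0/0 ✓
(3,2)N 0/2 ✗
(3,3)S 1/2 ✗
(3,4)S 2/2 ✓
Unsatisfied: (0,1), (1,0), (1,1), (2,1), (2,2), (3,2), (3,3) — 7 in total.

7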